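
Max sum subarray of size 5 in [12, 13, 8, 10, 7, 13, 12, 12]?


[0:5]: 50
[1:6]: 51
[2:7]: 50
[3:8]: 54

Max: 54 at [3:8]


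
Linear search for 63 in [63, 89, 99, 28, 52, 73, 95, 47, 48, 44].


i=0: 63==63 found!

Found at 0, 1 comps


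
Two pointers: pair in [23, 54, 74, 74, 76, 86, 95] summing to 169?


lo=0(23)+hi=6(95)=118
lo=1(54)+hi=6(95)=149
lo=2(74)+hi=6(95)=169

Yes: 74+95=169


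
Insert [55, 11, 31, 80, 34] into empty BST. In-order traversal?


Insert 55: root
Insert 11: L from 55
Insert 31: L from 55 -> R from 11
Insert 80: R from 55
Insert 34: L from 55 -> R from 11 -> R from 31

In-order: [11, 31, 34, 55, 80]


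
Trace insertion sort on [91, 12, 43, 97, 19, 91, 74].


Initial: [91, 12, 43, 97, 19, 91, 74]
Insert 12: [12, 91, 43, 97, 19, 91, 74]
Insert 43: [12, 43, 91, 97, 19, 91, 74]
Insert 97: [12, 43, 91, 97, 19, 91, 74]
Insert 19: [12, 19, 43, 91, 97, 91, 74]
Insert 91: [12, 19, 43, 91, 91, 97, 74]
Insert 74: [12, 19, 43, 74, 91, 91, 97]

Sorted: [12, 19, 43, 74, 91, 91, 97]


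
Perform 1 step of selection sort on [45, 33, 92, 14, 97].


Initial: [45, 33, 92, 14, 97]
Step 1: min=14 at 3
  Swap: [14, 33, 92, 45, 97]

After 1 step: [14, 33, 92, 45, 97]


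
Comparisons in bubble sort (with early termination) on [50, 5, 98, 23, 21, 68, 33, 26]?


Algorithm: bubble sort (with early termination)
Input: [50, 5, 98, 23, 21, 68, 33, 26]
Sorted: [5, 21, 23, 26, 33, 50, 68, 98]

25


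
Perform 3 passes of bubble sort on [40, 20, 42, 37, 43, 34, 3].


Initial: [40, 20, 42, 37, 43, 34, 3]
Pass 1: [20, 40, 37, 42, 34, 3, 43] (4 swaps)
Pass 2: [20, 37, 40, 34, 3, 42, 43] (3 swaps)
Pass 3: [20, 37, 34, 3, 40, 42, 43] (2 swaps)

After 3 passes: [20, 37, 34, 3, 40, 42, 43]


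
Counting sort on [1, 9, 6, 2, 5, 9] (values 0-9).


Input: [1, 9, 6, 2, 5, 9]
Counts: [0, 1, 1, 0, 0, 1, 1, 0, 0, 2]

Sorted: [1, 2, 5, 6, 9, 9]


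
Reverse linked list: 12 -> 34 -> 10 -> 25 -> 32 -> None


Step 1: curr=12, set curr.next=prev(None) | reversed so far: 12
Step 2: curr=34, set curr.next=prev(12) | reversed so far: 34 -> 12
Step 3: curr=10, set curr.next=prev(34) | reversed so far: 10 -> 34 -> 12
Step 4: curr=25, set curr.next=prev(10) | reversed so far: 25 -> 10 -> 34 -> 12
Step 5: curr=32, set curr.next=prev(25) | reversed so far: 32 -> 25 -> 10 -> 34 -> 12

32 -> 25 -> 10 -> 34 -> 12 -> None


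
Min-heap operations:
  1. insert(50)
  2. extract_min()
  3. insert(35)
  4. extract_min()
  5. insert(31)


insert(50) -> [50]
extract_min()->50, []
insert(35) -> [35]
extract_min()->35, []
insert(31) -> [31]

Final heap: [31]


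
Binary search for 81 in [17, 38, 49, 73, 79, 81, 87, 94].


Step 1: lo=0, hi=7, mid=3, val=73
Step 2: lo=4, hi=7, mid=5, val=81

Found at index 5


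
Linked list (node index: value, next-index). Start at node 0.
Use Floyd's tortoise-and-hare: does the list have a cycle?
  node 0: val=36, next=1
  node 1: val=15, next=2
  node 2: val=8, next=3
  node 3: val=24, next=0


Floyd's tortoise (slow, +1) and hare (fast, +2):
  init: slow=0, fast=0
  step 1: slow=1, fast=2
  step 2: slow=2, fast=0
  step 3: slow=3, fast=2
  step 4: slow=0, fast=0
  slow == fast at node 0: cycle detected

Cycle: yes


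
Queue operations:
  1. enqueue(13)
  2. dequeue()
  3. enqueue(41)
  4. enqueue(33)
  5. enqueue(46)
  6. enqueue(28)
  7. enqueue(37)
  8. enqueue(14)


enqueue(13) -> [13]
dequeue()->13, []
enqueue(41) -> [41]
enqueue(33) -> [41, 33]
enqueue(46) -> [41, 33, 46]
enqueue(28) -> [41, 33, 46, 28]
enqueue(37) -> [41, 33, 46, 28, 37]
enqueue(14) -> [41, 33, 46, 28, 37, 14]

Final queue: [41, 33, 46, 28, 37, 14]


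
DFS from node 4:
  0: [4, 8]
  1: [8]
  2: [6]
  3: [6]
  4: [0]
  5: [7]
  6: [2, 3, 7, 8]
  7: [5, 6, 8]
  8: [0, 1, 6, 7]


Visit 4, push [0]
Visit 0, push [8]
Visit 8, push [7, 6, 1]
Visit 1, push []
Visit 6, push [7, 3, 2]
Visit 2, push []
Visit 3, push []
Visit 7, push [5]
Visit 5, push []

DFS order: [4, 0, 8, 1, 6, 2, 3, 7, 5]


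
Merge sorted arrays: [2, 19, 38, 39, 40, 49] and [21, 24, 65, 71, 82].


Take 2 from A
Take 19 from A
Take 21 from B
Take 24 from B
Take 38 from A
Take 39 from A
Take 40 from A
Take 49 from A

Merged: [2, 19, 21, 24, 38, 39, 40, 49, 65, 71, 82]


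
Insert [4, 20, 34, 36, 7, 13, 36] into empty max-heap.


Insert 4: [4]
Insert 20: [20, 4]
Insert 34: [34, 4, 20]
Insert 36: [36, 34, 20, 4]
Insert 7: [36, 34, 20, 4, 7]
Insert 13: [36, 34, 20, 4, 7, 13]
Insert 36: [36, 34, 36, 4, 7, 13, 20]

Final heap: [36, 34, 36, 4, 7, 13, 20]


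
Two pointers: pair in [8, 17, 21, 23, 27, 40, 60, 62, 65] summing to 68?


lo=0(8)+hi=8(65)=73
lo=0(8)+hi=7(62)=70
lo=0(8)+hi=6(60)=68

Yes: 8+60=68


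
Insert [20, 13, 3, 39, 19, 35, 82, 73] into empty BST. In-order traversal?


Insert 20: root
Insert 13: L from 20
Insert 3: L from 20 -> L from 13
Insert 39: R from 20
Insert 19: L from 20 -> R from 13
Insert 35: R from 20 -> L from 39
Insert 82: R from 20 -> R from 39
Insert 73: R from 20 -> R from 39 -> L from 82

In-order: [3, 13, 19, 20, 35, 39, 73, 82]


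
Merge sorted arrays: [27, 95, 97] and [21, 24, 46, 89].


Take 21 from B
Take 24 from B
Take 27 from A
Take 46 from B
Take 89 from B

Merged: [21, 24, 27, 46, 89, 95, 97]


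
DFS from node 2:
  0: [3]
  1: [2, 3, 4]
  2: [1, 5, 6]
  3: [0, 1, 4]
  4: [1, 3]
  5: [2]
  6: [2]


Visit 2, push [6, 5, 1]
Visit 1, push [4, 3]
Visit 3, push [4, 0]
Visit 0, push []
Visit 4, push []
Visit 5, push []
Visit 6, push []

DFS order: [2, 1, 3, 0, 4, 5, 6]


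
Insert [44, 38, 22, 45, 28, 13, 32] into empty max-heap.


Insert 44: [44]
Insert 38: [44, 38]
Insert 22: [44, 38, 22]
Insert 45: [45, 44, 22, 38]
Insert 28: [45, 44, 22, 38, 28]
Insert 13: [45, 44, 22, 38, 28, 13]
Insert 32: [45, 44, 32, 38, 28, 13, 22]

Final heap: [45, 44, 32, 38, 28, 13, 22]


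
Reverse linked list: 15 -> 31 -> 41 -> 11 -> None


Step 1: curr=15, set curr.next=prev(None) | reversed so far: 15
Step 2: curr=31, set curr.next=prev(15) | reversed so far: 31 -> 15
Step 3: curr=41, set curr.next=prev(31) | reversed so far: 41 -> 31 -> 15
Step 4: curr=11, set curr.next=prev(41) | reversed so far: 11 -> 41 -> 31 -> 15

11 -> 41 -> 31 -> 15 -> None


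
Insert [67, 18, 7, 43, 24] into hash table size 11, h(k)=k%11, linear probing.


Insert 67: h=1 -> slot 1
Insert 18: h=7 -> slot 7
Insert 7: h=7, 1 probes -> slot 8
Insert 43: h=10 -> slot 10
Insert 24: h=2 -> slot 2

Table: [None, 67, 24, None, None, None, None, 18, 7, None, 43]


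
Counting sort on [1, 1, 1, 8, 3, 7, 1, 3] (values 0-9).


Input: [1, 1, 1, 8, 3, 7, 1, 3]
Counts: [0, 4, 0, 2, 0, 0, 0, 1, 1, 0]

Sorted: [1, 1, 1, 1, 3, 3, 7, 8]


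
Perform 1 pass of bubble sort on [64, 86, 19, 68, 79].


Initial: [64, 86, 19, 68, 79]
Pass 1: [64, 19, 68, 79, 86] (3 swaps)

After 1 pass: [64, 19, 68, 79, 86]


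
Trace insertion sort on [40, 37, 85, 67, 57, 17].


Initial: [40, 37, 85, 67, 57, 17]
Insert 37: [37, 40, 85, 67, 57, 17]
Insert 85: [37, 40, 85, 67, 57, 17]
Insert 67: [37, 40, 67, 85, 57, 17]
Insert 57: [37, 40, 57, 67, 85, 17]
Insert 17: [17, 37, 40, 57, 67, 85]

Sorted: [17, 37, 40, 57, 67, 85]


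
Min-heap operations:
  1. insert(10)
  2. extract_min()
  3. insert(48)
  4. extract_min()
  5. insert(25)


insert(10) -> [10]
extract_min()->10, []
insert(48) -> [48]
extract_min()->48, []
insert(25) -> [25]

Final heap: [25]


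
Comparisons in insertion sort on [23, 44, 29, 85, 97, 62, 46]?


Algorithm: insertion sort
Input: [23, 44, 29, 85, 97, 62, 46]
Sorted: [23, 29, 44, 46, 62, 85, 97]

12


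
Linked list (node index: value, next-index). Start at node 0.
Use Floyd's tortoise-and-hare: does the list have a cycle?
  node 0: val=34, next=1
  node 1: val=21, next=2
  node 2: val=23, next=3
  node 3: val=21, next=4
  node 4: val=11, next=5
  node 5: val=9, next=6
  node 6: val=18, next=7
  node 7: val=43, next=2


Floyd's tortoise (slow, +1) and hare (fast, +2):
  init: slow=0, fast=0
  step 1: slow=1, fast=2
  step 2: slow=2, fast=4
  step 3: slow=3, fast=6
  step 4: slow=4, fast=2
  step 5: slow=5, fast=4
  step 6: slow=6, fast=6
  slow == fast at node 6: cycle detected

Cycle: yes


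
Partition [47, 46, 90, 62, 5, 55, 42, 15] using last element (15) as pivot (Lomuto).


Pivot: 15
  5 <= 15: swap -> [5, 46, 90, 62, 47, 55, 42, 15]
Place pivot at 1: [5, 15, 90, 62, 47, 55, 42, 46]

Partitioned: [5, 15, 90, 62, 47, 55, 42, 46]


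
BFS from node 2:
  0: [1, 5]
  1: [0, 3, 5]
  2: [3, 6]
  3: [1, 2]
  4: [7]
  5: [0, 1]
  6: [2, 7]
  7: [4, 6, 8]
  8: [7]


Visit 2, enqueue [3, 6]
Visit 3, enqueue [1]
Visit 6, enqueue [7]
Visit 1, enqueue [0, 5]
Visit 7, enqueue [4, 8]
Visit 0, enqueue []
Visit 5, enqueue []
Visit 4, enqueue []
Visit 8, enqueue []

BFS order: [2, 3, 6, 1, 7, 0, 5, 4, 8]


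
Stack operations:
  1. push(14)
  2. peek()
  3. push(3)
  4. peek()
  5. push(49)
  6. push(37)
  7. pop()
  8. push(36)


push(14) -> [14]
peek()->14
push(3) -> [14, 3]
peek()->3
push(49) -> [14, 3, 49]
push(37) -> [14, 3, 49, 37]
pop()->37, [14, 3, 49]
push(36) -> [14, 3, 49, 36]

Final stack: [14, 3, 49, 36]


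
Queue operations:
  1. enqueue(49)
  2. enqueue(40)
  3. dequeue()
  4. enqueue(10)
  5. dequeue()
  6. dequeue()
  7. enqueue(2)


enqueue(49) -> [49]
enqueue(40) -> [49, 40]
dequeue()->49, [40]
enqueue(10) -> [40, 10]
dequeue()->40, [10]
dequeue()->10, []
enqueue(2) -> [2]

Final queue: [2]


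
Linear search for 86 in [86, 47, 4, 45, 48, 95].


i=0: 86==86 found!

Found at 0, 1 comps


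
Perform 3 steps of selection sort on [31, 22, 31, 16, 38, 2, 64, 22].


Initial: [31, 22, 31, 16, 38, 2, 64, 22]
Step 1: min=2 at 5
  Swap: [2, 22, 31, 16, 38, 31, 64, 22]
Step 2: min=16 at 3
  Swap: [2, 16, 31, 22, 38, 31, 64, 22]
Step 3: min=22 at 3
  Swap: [2, 16, 22, 31, 38, 31, 64, 22]

After 3 steps: [2, 16, 22, 31, 38, 31, 64, 22]


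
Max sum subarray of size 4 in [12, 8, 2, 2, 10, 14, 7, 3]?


[0:4]: 24
[1:5]: 22
[2:6]: 28
[3:7]: 33
[4:8]: 34

Max: 34 at [4:8]


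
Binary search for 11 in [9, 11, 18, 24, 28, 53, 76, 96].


Step 1: lo=0, hi=7, mid=3, val=24
Step 2: lo=0, hi=2, mid=1, val=11

Found at index 1


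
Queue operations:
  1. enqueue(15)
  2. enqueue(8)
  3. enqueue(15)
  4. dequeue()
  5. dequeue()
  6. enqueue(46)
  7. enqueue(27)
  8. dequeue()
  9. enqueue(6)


enqueue(15) -> [15]
enqueue(8) -> [15, 8]
enqueue(15) -> [15, 8, 15]
dequeue()->15, [8, 15]
dequeue()->8, [15]
enqueue(46) -> [15, 46]
enqueue(27) -> [15, 46, 27]
dequeue()->15, [46, 27]
enqueue(6) -> [46, 27, 6]

Final queue: [46, 27, 6]


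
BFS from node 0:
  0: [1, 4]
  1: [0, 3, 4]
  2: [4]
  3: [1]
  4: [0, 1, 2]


Visit 0, enqueue [1, 4]
Visit 1, enqueue [3]
Visit 4, enqueue [2]
Visit 3, enqueue []
Visit 2, enqueue []

BFS order: [0, 1, 4, 3, 2]


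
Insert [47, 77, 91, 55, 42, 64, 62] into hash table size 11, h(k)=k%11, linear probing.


Insert 47: h=3 -> slot 3
Insert 77: h=0 -> slot 0
Insert 91: h=3, 1 probes -> slot 4
Insert 55: h=0, 1 probes -> slot 1
Insert 42: h=9 -> slot 9
Insert 64: h=9, 1 probes -> slot 10
Insert 62: h=7 -> slot 7

Table: [77, 55, None, 47, 91, None, None, 62, None, 42, 64]


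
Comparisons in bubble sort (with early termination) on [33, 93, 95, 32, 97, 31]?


Algorithm: bubble sort (with early termination)
Input: [33, 93, 95, 32, 97, 31]
Sorted: [31, 32, 33, 93, 95, 97]

15


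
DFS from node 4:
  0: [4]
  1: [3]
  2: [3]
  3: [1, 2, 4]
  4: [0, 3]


Visit 4, push [3, 0]
Visit 0, push []
Visit 3, push [2, 1]
Visit 1, push []
Visit 2, push []

DFS order: [4, 0, 3, 1, 2]


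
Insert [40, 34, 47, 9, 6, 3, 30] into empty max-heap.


Insert 40: [40]
Insert 34: [40, 34]
Insert 47: [47, 34, 40]
Insert 9: [47, 34, 40, 9]
Insert 6: [47, 34, 40, 9, 6]
Insert 3: [47, 34, 40, 9, 6, 3]
Insert 30: [47, 34, 40, 9, 6, 3, 30]

Final heap: [47, 34, 40, 9, 6, 3, 30]


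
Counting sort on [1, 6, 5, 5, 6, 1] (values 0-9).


Input: [1, 6, 5, 5, 6, 1]
Counts: [0, 2, 0, 0, 0, 2, 2, 0, 0, 0]

Sorted: [1, 1, 5, 5, 6, 6]


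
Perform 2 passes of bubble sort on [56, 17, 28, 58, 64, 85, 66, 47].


Initial: [56, 17, 28, 58, 64, 85, 66, 47]
Pass 1: [17, 28, 56, 58, 64, 66, 47, 85] (4 swaps)
Pass 2: [17, 28, 56, 58, 64, 47, 66, 85] (1 swaps)

After 2 passes: [17, 28, 56, 58, 64, 47, 66, 85]


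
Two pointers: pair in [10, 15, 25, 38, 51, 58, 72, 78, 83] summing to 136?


lo=0(10)+hi=8(83)=93
lo=1(15)+hi=8(83)=98
lo=2(25)+hi=8(83)=108
lo=3(38)+hi=8(83)=121
lo=4(51)+hi=8(83)=134
lo=5(58)+hi=8(83)=141
lo=5(58)+hi=7(78)=136

Yes: 58+78=136


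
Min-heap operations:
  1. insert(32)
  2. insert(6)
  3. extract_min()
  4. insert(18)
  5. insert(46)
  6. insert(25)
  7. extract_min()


insert(32) -> [32]
insert(6) -> [6, 32]
extract_min()->6, [32]
insert(18) -> [18, 32]
insert(46) -> [18, 32, 46]
insert(25) -> [18, 25, 46, 32]
extract_min()->18, [25, 32, 46]

Final heap: [25, 32, 46]


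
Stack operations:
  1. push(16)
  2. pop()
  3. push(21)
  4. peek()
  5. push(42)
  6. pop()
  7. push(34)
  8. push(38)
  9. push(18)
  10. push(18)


push(16) -> [16]
pop()->16, []
push(21) -> [21]
peek()->21
push(42) -> [21, 42]
pop()->42, [21]
push(34) -> [21, 34]
push(38) -> [21, 34, 38]
push(18) -> [21, 34, 38, 18]
push(18) -> [21, 34, 38, 18, 18]

Final stack: [21, 34, 38, 18, 18]


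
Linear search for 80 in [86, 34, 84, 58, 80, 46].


i=0: 86!=80
i=1: 34!=80
i=2: 84!=80
i=3: 58!=80
i=4: 80==80 found!

Found at 4, 5 comps


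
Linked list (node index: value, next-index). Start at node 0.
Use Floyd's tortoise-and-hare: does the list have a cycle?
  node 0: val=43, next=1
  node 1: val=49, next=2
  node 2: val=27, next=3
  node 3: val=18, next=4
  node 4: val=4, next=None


Floyd's tortoise (slow, +1) and hare (fast, +2):
  init: slow=0, fast=0
  step 1: slow=1, fast=2
  step 2: slow=2, fast=4
  step 3: fast -> None, no cycle

Cycle: no


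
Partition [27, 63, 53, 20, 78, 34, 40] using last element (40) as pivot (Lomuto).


Pivot: 40
  27 <= 40: advance i (no swap)
  20 <= 40: swap -> [27, 20, 53, 63, 78, 34, 40]
  34 <= 40: swap -> [27, 20, 34, 63, 78, 53, 40]
Place pivot at 3: [27, 20, 34, 40, 78, 53, 63]

Partitioned: [27, 20, 34, 40, 78, 53, 63]


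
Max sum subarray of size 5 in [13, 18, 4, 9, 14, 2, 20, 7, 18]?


[0:5]: 58
[1:6]: 47
[2:7]: 49
[3:8]: 52
[4:9]: 61

Max: 61 at [4:9]


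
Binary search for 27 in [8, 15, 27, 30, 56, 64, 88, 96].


Step 1: lo=0, hi=7, mid=3, val=30
Step 2: lo=0, hi=2, mid=1, val=15
Step 3: lo=2, hi=2, mid=2, val=27

Found at index 2


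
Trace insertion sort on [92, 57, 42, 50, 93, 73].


Initial: [92, 57, 42, 50, 93, 73]
Insert 57: [57, 92, 42, 50, 93, 73]
Insert 42: [42, 57, 92, 50, 93, 73]
Insert 50: [42, 50, 57, 92, 93, 73]
Insert 93: [42, 50, 57, 92, 93, 73]
Insert 73: [42, 50, 57, 73, 92, 93]

Sorted: [42, 50, 57, 73, 92, 93]


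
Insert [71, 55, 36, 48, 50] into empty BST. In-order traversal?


Insert 71: root
Insert 55: L from 71
Insert 36: L from 71 -> L from 55
Insert 48: L from 71 -> L from 55 -> R from 36
Insert 50: L from 71 -> L from 55 -> R from 36 -> R from 48

In-order: [36, 48, 50, 55, 71]


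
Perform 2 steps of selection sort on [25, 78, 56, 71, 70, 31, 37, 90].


Initial: [25, 78, 56, 71, 70, 31, 37, 90]
Step 1: min=25 at 0
  Swap: [25, 78, 56, 71, 70, 31, 37, 90]
Step 2: min=31 at 5
  Swap: [25, 31, 56, 71, 70, 78, 37, 90]

After 2 steps: [25, 31, 56, 71, 70, 78, 37, 90]


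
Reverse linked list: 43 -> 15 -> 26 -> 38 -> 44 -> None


Step 1: curr=43, set curr.next=prev(None) | reversed so far: 43
Step 2: curr=15, set curr.next=prev(43) | reversed so far: 15 -> 43
Step 3: curr=26, set curr.next=prev(15) | reversed so far: 26 -> 15 -> 43
Step 4: curr=38, set curr.next=prev(26) | reversed so far: 38 -> 26 -> 15 -> 43
Step 5: curr=44, set curr.next=prev(38) | reversed so far: 44 -> 38 -> 26 -> 15 -> 43

44 -> 38 -> 26 -> 15 -> 43 -> None


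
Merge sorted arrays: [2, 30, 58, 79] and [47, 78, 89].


Take 2 from A
Take 30 from A
Take 47 from B
Take 58 from A
Take 78 from B
Take 79 from A

Merged: [2, 30, 47, 58, 78, 79, 89]


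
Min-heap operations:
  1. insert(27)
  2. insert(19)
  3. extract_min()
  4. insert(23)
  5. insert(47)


insert(27) -> [27]
insert(19) -> [19, 27]
extract_min()->19, [27]
insert(23) -> [23, 27]
insert(47) -> [23, 27, 47]

Final heap: [23, 27, 47]


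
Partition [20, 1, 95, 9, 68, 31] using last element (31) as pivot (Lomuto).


Pivot: 31
  20 <= 31: advance i (no swap)
  1 <= 31: advance i (no swap)
  9 <= 31: swap -> [20, 1, 9, 95, 68, 31]
Place pivot at 3: [20, 1, 9, 31, 68, 95]

Partitioned: [20, 1, 9, 31, 68, 95]


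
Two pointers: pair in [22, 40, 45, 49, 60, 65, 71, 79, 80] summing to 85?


lo=0(22)+hi=8(80)=102
lo=0(22)+hi=7(79)=101
lo=0(22)+hi=6(71)=93
lo=0(22)+hi=5(65)=87
lo=0(22)+hi=4(60)=82
lo=1(40)+hi=4(60)=100
lo=1(40)+hi=3(49)=89
lo=1(40)+hi=2(45)=85

Yes: 40+45=85


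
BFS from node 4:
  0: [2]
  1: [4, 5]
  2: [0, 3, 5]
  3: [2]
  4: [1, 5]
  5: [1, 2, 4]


Visit 4, enqueue [1, 5]
Visit 1, enqueue []
Visit 5, enqueue [2]
Visit 2, enqueue [0, 3]
Visit 0, enqueue []
Visit 3, enqueue []

BFS order: [4, 1, 5, 2, 0, 3]


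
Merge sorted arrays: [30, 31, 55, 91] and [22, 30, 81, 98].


Take 22 from B
Take 30 from A
Take 30 from B
Take 31 from A
Take 55 from A
Take 81 from B
Take 91 from A

Merged: [22, 30, 30, 31, 55, 81, 91, 98]


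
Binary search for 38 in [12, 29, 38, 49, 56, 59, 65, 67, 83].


Step 1: lo=0, hi=8, mid=4, val=56
Step 2: lo=0, hi=3, mid=1, val=29
Step 3: lo=2, hi=3, mid=2, val=38

Found at index 2


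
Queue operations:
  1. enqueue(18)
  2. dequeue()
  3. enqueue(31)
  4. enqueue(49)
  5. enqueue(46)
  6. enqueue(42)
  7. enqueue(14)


enqueue(18) -> [18]
dequeue()->18, []
enqueue(31) -> [31]
enqueue(49) -> [31, 49]
enqueue(46) -> [31, 49, 46]
enqueue(42) -> [31, 49, 46, 42]
enqueue(14) -> [31, 49, 46, 42, 14]

Final queue: [31, 49, 46, 42, 14]


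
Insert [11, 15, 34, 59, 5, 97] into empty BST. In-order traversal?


Insert 11: root
Insert 15: R from 11
Insert 34: R from 11 -> R from 15
Insert 59: R from 11 -> R from 15 -> R from 34
Insert 5: L from 11
Insert 97: R from 11 -> R from 15 -> R from 34 -> R from 59

In-order: [5, 11, 15, 34, 59, 97]


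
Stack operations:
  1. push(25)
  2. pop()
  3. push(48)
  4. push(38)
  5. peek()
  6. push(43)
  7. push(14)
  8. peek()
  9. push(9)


push(25) -> [25]
pop()->25, []
push(48) -> [48]
push(38) -> [48, 38]
peek()->38
push(43) -> [48, 38, 43]
push(14) -> [48, 38, 43, 14]
peek()->14
push(9) -> [48, 38, 43, 14, 9]

Final stack: [48, 38, 43, 14, 9]


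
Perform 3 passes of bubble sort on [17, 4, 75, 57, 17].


Initial: [17, 4, 75, 57, 17]
Pass 1: [4, 17, 57, 17, 75] (3 swaps)
Pass 2: [4, 17, 17, 57, 75] (1 swaps)
Pass 3: [4, 17, 17, 57, 75] (0 swaps)

After 3 passes: [4, 17, 17, 57, 75]


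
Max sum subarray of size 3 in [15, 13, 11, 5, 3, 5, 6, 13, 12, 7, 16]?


[0:3]: 39
[1:4]: 29
[2:5]: 19
[3:6]: 13
[4:7]: 14
[5:8]: 24
[6:9]: 31
[7:10]: 32
[8:11]: 35

Max: 39 at [0:3]


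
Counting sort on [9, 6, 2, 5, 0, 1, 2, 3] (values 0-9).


Input: [9, 6, 2, 5, 0, 1, 2, 3]
Counts: [1, 1, 2, 1, 0, 1, 1, 0, 0, 1]

Sorted: [0, 1, 2, 2, 3, 5, 6, 9]


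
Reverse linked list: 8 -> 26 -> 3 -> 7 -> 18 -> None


Step 1: curr=8, set curr.next=prev(None) | reversed so far: 8
Step 2: curr=26, set curr.next=prev(8) | reversed so far: 26 -> 8
Step 3: curr=3, set curr.next=prev(26) | reversed so far: 3 -> 26 -> 8
Step 4: curr=7, set curr.next=prev(3) | reversed so far: 7 -> 3 -> 26 -> 8
Step 5: curr=18, set curr.next=prev(7) | reversed so far: 18 -> 7 -> 3 -> 26 -> 8

18 -> 7 -> 3 -> 26 -> 8 -> None


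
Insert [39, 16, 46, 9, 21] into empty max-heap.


Insert 39: [39]
Insert 16: [39, 16]
Insert 46: [46, 16, 39]
Insert 9: [46, 16, 39, 9]
Insert 21: [46, 21, 39, 9, 16]

Final heap: [46, 21, 39, 9, 16]


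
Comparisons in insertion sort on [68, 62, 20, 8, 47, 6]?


Algorithm: insertion sort
Input: [68, 62, 20, 8, 47, 6]
Sorted: [6, 8, 20, 47, 62, 68]

14


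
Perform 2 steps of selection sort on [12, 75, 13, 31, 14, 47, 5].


Initial: [12, 75, 13, 31, 14, 47, 5]
Step 1: min=5 at 6
  Swap: [5, 75, 13, 31, 14, 47, 12]
Step 2: min=12 at 6
  Swap: [5, 12, 13, 31, 14, 47, 75]

After 2 steps: [5, 12, 13, 31, 14, 47, 75]


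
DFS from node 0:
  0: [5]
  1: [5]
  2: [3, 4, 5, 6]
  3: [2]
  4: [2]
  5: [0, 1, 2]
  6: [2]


Visit 0, push [5]
Visit 5, push [2, 1]
Visit 1, push []
Visit 2, push [6, 4, 3]
Visit 3, push []
Visit 4, push []
Visit 6, push []

DFS order: [0, 5, 1, 2, 3, 4, 6]


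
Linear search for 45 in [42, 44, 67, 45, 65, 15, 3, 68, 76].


i=0: 42!=45
i=1: 44!=45
i=2: 67!=45
i=3: 45==45 found!

Found at 3, 4 comps


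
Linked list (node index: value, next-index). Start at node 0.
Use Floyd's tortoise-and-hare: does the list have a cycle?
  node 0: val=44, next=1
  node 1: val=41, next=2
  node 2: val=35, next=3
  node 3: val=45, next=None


Floyd's tortoise (slow, +1) and hare (fast, +2):
  init: slow=0, fast=0
  step 1: slow=1, fast=2
  step 2: fast 2->3->None, no cycle

Cycle: no


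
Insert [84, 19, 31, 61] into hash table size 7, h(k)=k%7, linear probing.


Insert 84: h=0 -> slot 0
Insert 19: h=5 -> slot 5
Insert 31: h=3 -> slot 3
Insert 61: h=5, 1 probes -> slot 6

Table: [84, None, None, 31, None, 19, 61]


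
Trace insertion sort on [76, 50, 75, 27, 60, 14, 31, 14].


Initial: [76, 50, 75, 27, 60, 14, 31, 14]
Insert 50: [50, 76, 75, 27, 60, 14, 31, 14]
Insert 75: [50, 75, 76, 27, 60, 14, 31, 14]
Insert 27: [27, 50, 75, 76, 60, 14, 31, 14]
Insert 60: [27, 50, 60, 75, 76, 14, 31, 14]
Insert 14: [14, 27, 50, 60, 75, 76, 31, 14]
Insert 31: [14, 27, 31, 50, 60, 75, 76, 14]
Insert 14: [14, 14, 27, 31, 50, 60, 75, 76]

Sorted: [14, 14, 27, 31, 50, 60, 75, 76]


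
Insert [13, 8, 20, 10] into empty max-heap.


Insert 13: [13]
Insert 8: [13, 8]
Insert 20: [20, 8, 13]
Insert 10: [20, 10, 13, 8]

Final heap: [20, 10, 13, 8]


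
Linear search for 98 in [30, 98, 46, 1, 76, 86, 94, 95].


i=0: 30!=98
i=1: 98==98 found!

Found at 1, 2 comps


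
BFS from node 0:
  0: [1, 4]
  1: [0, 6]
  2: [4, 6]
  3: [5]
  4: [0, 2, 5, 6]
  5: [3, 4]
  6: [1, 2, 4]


Visit 0, enqueue [1, 4]
Visit 1, enqueue [6]
Visit 4, enqueue [2, 5]
Visit 6, enqueue []
Visit 2, enqueue []
Visit 5, enqueue [3]
Visit 3, enqueue []

BFS order: [0, 1, 4, 6, 2, 5, 3]


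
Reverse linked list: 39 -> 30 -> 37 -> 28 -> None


Step 1: curr=39, set curr.next=prev(None) | reversed so far: 39
Step 2: curr=30, set curr.next=prev(39) | reversed so far: 30 -> 39
Step 3: curr=37, set curr.next=prev(30) | reversed so far: 37 -> 30 -> 39
Step 4: curr=28, set curr.next=prev(37) | reversed so far: 28 -> 37 -> 30 -> 39

28 -> 37 -> 30 -> 39 -> None


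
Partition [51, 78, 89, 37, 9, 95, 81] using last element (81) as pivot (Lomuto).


Pivot: 81
  51 <= 81: advance i (no swap)
  78 <= 81: advance i (no swap)
  37 <= 81: swap -> [51, 78, 37, 89, 9, 95, 81]
  9 <= 81: swap -> [51, 78, 37, 9, 89, 95, 81]
Place pivot at 4: [51, 78, 37, 9, 81, 95, 89]

Partitioned: [51, 78, 37, 9, 81, 95, 89]


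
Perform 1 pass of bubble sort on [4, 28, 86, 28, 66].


Initial: [4, 28, 86, 28, 66]
Pass 1: [4, 28, 28, 66, 86] (2 swaps)

After 1 pass: [4, 28, 28, 66, 86]


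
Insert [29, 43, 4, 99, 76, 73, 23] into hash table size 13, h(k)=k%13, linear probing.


Insert 29: h=3 -> slot 3
Insert 43: h=4 -> slot 4
Insert 4: h=4, 1 probes -> slot 5
Insert 99: h=8 -> slot 8
Insert 76: h=11 -> slot 11
Insert 73: h=8, 1 probes -> slot 9
Insert 23: h=10 -> slot 10

Table: [None, None, None, 29, 43, 4, None, None, 99, 73, 23, 76, None]


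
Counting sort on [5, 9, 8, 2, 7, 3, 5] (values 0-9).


Input: [5, 9, 8, 2, 7, 3, 5]
Counts: [0, 0, 1, 1, 0, 2, 0, 1, 1, 1]

Sorted: [2, 3, 5, 5, 7, 8, 9]


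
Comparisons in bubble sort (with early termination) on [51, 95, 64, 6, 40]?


Algorithm: bubble sort (with early termination)
Input: [51, 95, 64, 6, 40]
Sorted: [6, 40, 51, 64, 95]

10


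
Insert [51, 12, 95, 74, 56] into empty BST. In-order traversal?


Insert 51: root
Insert 12: L from 51
Insert 95: R from 51
Insert 74: R from 51 -> L from 95
Insert 56: R from 51 -> L from 95 -> L from 74

In-order: [12, 51, 56, 74, 95]


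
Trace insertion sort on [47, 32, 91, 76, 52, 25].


Initial: [47, 32, 91, 76, 52, 25]
Insert 32: [32, 47, 91, 76, 52, 25]
Insert 91: [32, 47, 91, 76, 52, 25]
Insert 76: [32, 47, 76, 91, 52, 25]
Insert 52: [32, 47, 52, 76, 91, 25]
Insert 25: [25, 32, 47, 52, 76, 91]

Sorted: [25, 32, 47, 52, 76, 91]


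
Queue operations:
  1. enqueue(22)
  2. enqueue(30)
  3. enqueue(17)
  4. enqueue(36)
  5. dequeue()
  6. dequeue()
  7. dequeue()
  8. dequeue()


enqueue(22) -> [22]
enqueue(30) -> [22, 30]
enqueue(17) -> [22, 30, 17]
enqueue(36) -> [22, 30, 17, 36]
dequeue()->22, [30, 17, 36]
dequeue()->30, [17, 36]
dequeue()->17, [36]
dequeue()->36, []

Final queue: []


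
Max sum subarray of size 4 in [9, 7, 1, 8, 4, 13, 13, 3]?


[0:4]: 25
[1:5]: 20
[2:6]: 26
[3:7]: 38
[4:8]: 33

Max: 38 at [3:7]


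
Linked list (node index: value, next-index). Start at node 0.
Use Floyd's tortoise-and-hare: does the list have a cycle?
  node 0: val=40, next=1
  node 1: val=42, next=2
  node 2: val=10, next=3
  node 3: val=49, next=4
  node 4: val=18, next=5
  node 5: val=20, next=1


Floyd's tortoise (slow, +1) and hare (fast, +2):
  init: slow=0, fast=0
  step 1: slow=1, fast=2
  step 2: slow=2, fast=4
  step 3: slow=3, fast=1
  step 4: slow=4, fast=3
  step 5: slow=5, fast=5
  slow == fast at node 5: cycle detected

Cycle: yes


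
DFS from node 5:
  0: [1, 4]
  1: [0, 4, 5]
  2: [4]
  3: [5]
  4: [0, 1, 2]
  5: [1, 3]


Visit 5, push [3, 1]
Visit 1, push [4, 0]
Visit 0, push [4]
Visit 4, push [2]
Visit 2, push []
Visit 3, push []

DFS order: [5, 1, 0, 4, 2, 3]


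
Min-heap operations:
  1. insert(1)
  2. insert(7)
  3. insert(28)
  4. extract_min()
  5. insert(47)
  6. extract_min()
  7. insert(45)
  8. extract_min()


insert(1) -> [1]
insert(7) -> [1, 7]
insert(28) -> [1, 7, 28]
extract_min()->1, [7, 28]
insert(47) -> [7, 28, 47]
extract_min()->7, [28, 47]
insert(45) -> [28, 47, 45]
extract_min()->28, [45, 47]

Final heap: [45, 47]


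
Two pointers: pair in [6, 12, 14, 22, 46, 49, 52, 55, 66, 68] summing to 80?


lo=0(6)+hi=9(68)=74
lo=1(12)+hi=9(68)=80

Yes: 12+68=80


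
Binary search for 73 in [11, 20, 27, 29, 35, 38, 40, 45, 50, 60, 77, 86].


Step 1: lo=0, hi=11, mid=5, val=38
Step 2: lo=6, hi=11, mid=8, val=50
Step 3: lo=9, hi=11, mid=10, val=77
Step 4: lo=9, hi=9, mid=9, val=60

Not found


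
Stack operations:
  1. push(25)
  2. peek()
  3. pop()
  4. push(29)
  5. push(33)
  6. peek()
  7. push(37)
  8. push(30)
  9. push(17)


push(25) -> [25]
peek()->25
pop()->25, []
push(29) -> [29]
push(33) -> [29, 33]
peek()->33
push(37) -> [29, 33, 37]
push(30) -> [29, 33, 37, 30]
push(17) -> [29, 33, 37, 30, 17]

Final stack: [29, 33, 37, 30, 17]


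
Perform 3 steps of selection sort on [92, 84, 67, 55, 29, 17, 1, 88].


Initial: [92, 84, 67, 55, 29, 17, 1, 88]
Step 1: min=1 at 6
  Swap: [1, 84, 67, 55, 29, 17, 92, 88]
Step 2: min=17 at 5
  Swap: [1, 17, 67, 55, 29, 84, 92, 88]
Step 3: min=29 at 4
  Swap: [1, 17, 29, 55, 67, 84, 92, 88]

After 3 steps: [1, 17, 29, 55, 67, 84, 92, 88]


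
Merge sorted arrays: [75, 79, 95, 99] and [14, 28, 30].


Take 14 from B
Take 28 from B
Take 30 from B

Merged: [14, 28, 30, 75, 79, 95, 99]


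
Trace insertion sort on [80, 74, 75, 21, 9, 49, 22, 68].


Initial: [80, 74, 75, 21, 9, 49, 22, 68]
Insert 74: [74, 80, 75, 21, 9, 49, 22, 68]
Insert 75: [74, 75, 80, 21, 9, 49, 22, 68]
Insert 21: [21, 74, 75, 80, 9, 49, 22, 68]
Insert 9: [9, 21, 74, 75, 80, 49, 22, 68]
Insert 49: [9, 21, 49, 74, 75, 80, 22, 68]
Insert 22: [9, 21, 22, 49, 74, 75, 80, 68]
Insert 68: [9, 21, 22, 49, 68, 74, 75, 80]

Sorted: [9, 21, 22, 49, 68, 74, 75, 80]


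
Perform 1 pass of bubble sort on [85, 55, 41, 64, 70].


Initial: [85, 55, 41, 64, 70]
Pass 1: [55, 41, 64, 70, 85] (4 swaps)

After 1 pass: [55, 41, 64, 70, 85]


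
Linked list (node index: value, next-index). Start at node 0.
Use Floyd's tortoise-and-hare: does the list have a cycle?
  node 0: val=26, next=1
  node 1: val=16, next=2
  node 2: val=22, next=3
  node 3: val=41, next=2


Floyd's tortoise (slow, +1) and hare (fast, +2):
  init: slow=0, fast=0
  step 1: slow=1, fast=2
  step 2: slow=2, fast=2
  slow == fast at node 2: cycle detected

Cycle: yes


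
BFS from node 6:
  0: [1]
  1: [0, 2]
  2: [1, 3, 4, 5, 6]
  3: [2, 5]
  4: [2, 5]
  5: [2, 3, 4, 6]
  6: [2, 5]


Visit 6, enqueue [2, 5]
Visit 2, enqueue [1, 3, 4]
Visit 5, enqueue []
Visit 1, enqueue [0]
Visit 3, enqueue []
Visit 4, enqueue []
Visit 0, enqueue []

BFS order: [6, 2, 5, 1, 3, 4, 0]


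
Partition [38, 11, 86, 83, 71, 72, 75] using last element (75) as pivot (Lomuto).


Pivot: 75
  38 <= 75: advance i (no swap)
  11 <= 75: advance i (no swap)
  71 <= 75: swap -> [38, 11, 71, 83, 86, 72, 75]
  72 <= 75: swap -> [38, 11, 71, 72, 86, 83, 75]
Place pivot at 4: [38, 11, 71, 72, 75, 83, 86]

Partitioned: [38, 11, 71, 72, 75, 83, 86]


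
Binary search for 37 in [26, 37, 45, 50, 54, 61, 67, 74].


Step 1: lo=0, hi=7, mid=3, val=50
Step 2: lo=0, hi=2, mid=1, val=37

Found at index 1


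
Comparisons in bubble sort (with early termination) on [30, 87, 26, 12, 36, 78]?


Algorithm: bubble sort (with early termination)
Input: [30, 87, 26, 12, 36, 78]
Sorted: [12, 26, 30, 36, 78, 87]

14


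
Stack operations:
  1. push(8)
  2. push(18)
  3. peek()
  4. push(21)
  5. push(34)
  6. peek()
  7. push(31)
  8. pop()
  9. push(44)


push(8) -> [8]
push(18) -> [8, 18]
peek()->18
push(21) -> [8, 18, 21]
push(34) -> [8, 18, 21, 34]
peek()->34
push(31) -> [8, 18, 21, 34, 31]
pop()->31, [8, 18, 21, 34]
push(44) -> [8, 18, 21, 34, 44]

Final stack: [8, 18, 21, 34, 44]


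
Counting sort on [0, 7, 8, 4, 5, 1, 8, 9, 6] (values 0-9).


Input: [0, 7, 8, 4, 5, 1, 8, 9, 6]
Counts: [1, 1, 0, 0, 1, 1, 1, 1, 2, 1]

Sorted: [0, 1, 4, 5, 6, 7, 8, 8, 9]


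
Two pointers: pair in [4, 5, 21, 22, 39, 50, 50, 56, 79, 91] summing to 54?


lo=0(4)+hi=9(91)=95
lo=0(4)+hi=8(79)=83
lo=0(4)+hi=7(56)=60
lo=0(4)+hi=6(50)=54

Yes: 4+50=54


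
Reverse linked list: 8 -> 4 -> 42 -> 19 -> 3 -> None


Step 1: curr=8, set curr.next=prev(None) | reversed so far: 8
Step 2: curr=4, set curr.next=prev(8) | reversed so far: 4 -> 8
Step 3: curr=42, set curr.next=prev(4) | reversed so far: 42 -> 4 -> 8
Step 4: curr=19, set curr.next=prev(42) | reversed so far: 19 -> 42 -> 4 -> 8
Step 5: curr=3, set curr.next=prev(19) | reversed so far: 3 -> 19 -> 42 -> 4 -> 8

3 -> 19 -> 42 -> 4 -> 8 -> None


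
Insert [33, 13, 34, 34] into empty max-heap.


Insert 33: [33]
Insert 13: [33, 13]
Insert 34: [34, 13, 33]
Insert 34: [34, 34, 33, 13]

Final heap: [34, 34, 33, 13]


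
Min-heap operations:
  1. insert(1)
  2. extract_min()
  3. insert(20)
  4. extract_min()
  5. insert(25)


insert(1) -> [1]
extract_min()->1, []
insert(20) -> [20]
extract_min()->20, []
insert(25) -> [25]

Final heap: [25]


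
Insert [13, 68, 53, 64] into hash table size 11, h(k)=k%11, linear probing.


Insert 13: h=2 -> slot 2
Insert 68: h=2, 1 probes -> slot 3
Insert 53: h=9 -> slot 9
Insert 64: h=9, 1 probes -> slot 10

Table: [None, None, 13, 68, None, None, None, None, None, 53, 64]


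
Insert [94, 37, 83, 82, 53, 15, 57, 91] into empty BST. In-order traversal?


Insert 94: root
Insert 37: L from 94
Insert 83: L from 94 -> R from 37
Insert 82: L from 94 -> R from 37 -> L from 83
Insert 53: L from 94 -> R from 37 -> L from 83 -> L from 82
Insert 15: L from 94 -> L from 37
Insert 57: L from 94 -> R from 37 -> L from 83 -> L from 82 -> R from 53
Insert 91: L from 94 -> R from 37 -> R from 83

In-order: [15, 37, 53, 57, 82, 83, 91, 94]


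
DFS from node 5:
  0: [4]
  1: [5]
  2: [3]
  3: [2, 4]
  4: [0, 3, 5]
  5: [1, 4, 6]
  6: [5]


Visit 5, push [6, 4, 1]
Visit 1, push []
Visit 4, push [3, 0]
Visit 0, push []
Visit 3, push [2]
Visit 2, push []
Visit 6, push []

DFS order: [5, 1, 4, 0, 3, 2, 6]


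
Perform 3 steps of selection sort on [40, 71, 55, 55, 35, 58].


Initial: [40, 71, 55, 55, 35, 58]
Step 1: min=35 at 4
  Swap: [35, 71, 55, 55, 40, 58]
Step 2: min=40 at 4
  Swap: [35, 40, 55, 55, 71, 58]
Step 3: min=55 at 2
  Swap: [35, 40, 55, 55, 71, 58]

After 3 steps: [35, 40, 55, 55, 71, 58]


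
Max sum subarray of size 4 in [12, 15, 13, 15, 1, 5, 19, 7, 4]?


[0:4]: 55
[1:5]: 44
[2:6]: 34
[3:7]: 40
[4:8]: 32
[5:9]: 35

Max: 55 at [0:4]


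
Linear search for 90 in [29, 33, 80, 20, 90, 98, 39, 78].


i=0: 29!=90
i=1: 33!=90
i=2: 80!=90
i=3: 20!=90
i=4: 90==90 found!

Found at 4, 5 comps


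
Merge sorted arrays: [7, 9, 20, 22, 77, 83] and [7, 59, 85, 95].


Take 7 from A
Take 7 from B
Take 9 from A
Take 20 from A
Take 22 from A
Take 59 from B
Take 77 from A
Take 83 from A

Merged: [7, 7, 9, 20, 22, 59, 77, 83, 85, 95]


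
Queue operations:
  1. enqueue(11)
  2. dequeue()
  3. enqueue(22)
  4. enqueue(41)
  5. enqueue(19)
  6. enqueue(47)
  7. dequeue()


enqueue(11) -> [11]
dequeue()->11, []
enqueue(22) -> [22]
enqueue(41) -> [22, 41]
enqueue(19) -> [22, 41, 19]
enqueue(47) -> [22, 41, 19, 47]
dequeue()->22, [41, 19, 47]

Final queue: [41, 19, 47]


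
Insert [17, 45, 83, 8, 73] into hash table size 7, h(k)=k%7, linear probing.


Insert 17: h=3 -> slot 3
Insert 45: h=3, 1 probes -> slot 4
Insert 83: h=6 -> slot 6
Insert 8: h=1 -> slot 1
Insert 73: h=3, 2 probes -> slot 5

Table: [None, 8, None, 17, 45, 73, 83]


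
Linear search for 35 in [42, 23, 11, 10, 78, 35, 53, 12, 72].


i=0: 42!=35
i=1: 23!=35
i=2: 11!=35
i=3: 10!=35
i=4: 78!=35
i=5: 35==35 found!

Found at 5, 6 comps


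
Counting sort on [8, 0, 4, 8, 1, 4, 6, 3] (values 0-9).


Input: [8, 0, 4, 8, 1, 4, 6, 3]
Counts: [1, 1, 0, 1, 2, 0, 1, 0, 2, 0]

Sorted: [0, 1, 3, 4, 4, 6, 8, 8]


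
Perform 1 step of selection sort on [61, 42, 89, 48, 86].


Initial: [61, 42, 89, 48, 86]
Step 1: min=42 at 1
  Swap: [42, 61, 89, 48, 86]

After 1 step: [42, 61, 89, 48, 86]


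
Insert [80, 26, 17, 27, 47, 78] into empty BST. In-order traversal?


Insert 80: root
Insert 26: L from 80
Insert 17: L from 80 -> L from 26
Insert 27: L from 80 -> R from 26
Insert 47: L from 80 -> R from 26 -> R from 27
Insert 78: L from 80 -> R from 26 -> R from 27 -> R from 47

In-order: [17, 26, 27, 47, 78, 80]


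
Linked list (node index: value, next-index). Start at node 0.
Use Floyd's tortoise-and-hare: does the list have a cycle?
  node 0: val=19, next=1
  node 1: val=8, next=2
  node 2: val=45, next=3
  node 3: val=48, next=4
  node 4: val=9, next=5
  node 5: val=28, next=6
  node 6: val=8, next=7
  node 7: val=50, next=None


Floyd's tortoise (slow, +1) and hare (fast, +2):
  init: slow=0, fast=0
  step 1: slow=1, fast=2
  step 2: slow=2, fast=4
  step 3: slow=3, fast=6
  step 4: fast 6->7->None, no cycle

Cycle: no


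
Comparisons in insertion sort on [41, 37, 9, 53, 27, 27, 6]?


Algorithm: insertion sort
Input: [41, 37, 9, 53, 27, 27, 6]
Sorted: [6, 9, 27, 27, 37, 41, 53]

18


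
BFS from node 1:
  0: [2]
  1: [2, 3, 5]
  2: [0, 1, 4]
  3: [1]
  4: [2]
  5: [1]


Visit 1, enqueue [2, 3, 5]
Visit 2, enqueue [0, 4]
Visit 3, enqueue []
Visit 5, enqueue []
Visit 0, enqueue []
Visit 4, enqueue []

BFS order: [1, 2, 3, 5, 0, 4]


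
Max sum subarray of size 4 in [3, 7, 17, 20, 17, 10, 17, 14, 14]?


[0:4]: 47
[1:5]: 61
[2:6]: 64
[3:7]: 64
[4:8]: 58
[5:9]: 55

Max: 64 at [2:6]


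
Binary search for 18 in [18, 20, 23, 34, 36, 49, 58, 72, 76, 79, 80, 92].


Step 1: lo=0, hi=11, mid=5, val=49
Step 2: lo=0, hi=4, mid=2, val=23
Step 3: lo=0, hi=1, mid=0, val=18

Found at index 0


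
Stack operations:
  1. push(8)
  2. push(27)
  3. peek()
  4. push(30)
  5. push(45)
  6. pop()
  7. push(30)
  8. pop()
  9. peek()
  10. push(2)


push(8) -> [8]
push(27) -> [8, 27]
peek()->27
push(30) -> [8, 27, 30]
push(45) -> [8, 27, 30, 45]
pop()->45, [8, 27, 30]
push(30) -> [8, 27, 30, 30]
pop()->30, [8, 27, 30]
peek()->30
push(2) -> [8, 27, 30, 2]

Final stack: [8, 27, 30, 2]


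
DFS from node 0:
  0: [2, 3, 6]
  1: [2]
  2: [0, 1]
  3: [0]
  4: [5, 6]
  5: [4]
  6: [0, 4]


Visit 0, push [6, 3, 2]
Visit 2, push [1]
Visit 1, push []
Visit 3, push []
Visit 6, push [4]
Visit 4, push [5]
Visit 5, push []

DFS order: [0, 2, 1, 3, 6, 4, 5]


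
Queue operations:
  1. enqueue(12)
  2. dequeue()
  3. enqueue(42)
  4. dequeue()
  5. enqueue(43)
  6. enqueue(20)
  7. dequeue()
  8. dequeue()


enqueue(12) -> [12]
dequeue()->12, []
enqueue(42) -> [42]
dequeue()->42, []
enqueue(43) -> [43]
enqueue(20) -> [43, 20]
dequeue()->43, [20]
dequeue()->20, []

Final queue: []


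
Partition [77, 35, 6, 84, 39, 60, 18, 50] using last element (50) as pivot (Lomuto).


Pivot: 50
  35 <= 50: swap -> [35, 77, 6, 84, 39, 60, 18, 50]
  6 <= 50: swap -> [35, 6, 77, 84, 39, 60, 18, 50]
  39 <= 50: swap -> [35, 6, 39, 84, 77, 60, 18, 50]
  18 <= 50: swap -> [35, 6, 39, 18, 77, 60, 84, 50]
Place pivot at 4: [35, 6, 39, 18, 50, 60, 84, 77]

Partitioned: [35, 6, 39, 18, 50, 60, 84, 77]


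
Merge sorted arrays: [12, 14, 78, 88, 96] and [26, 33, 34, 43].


Take 12 from A
Take 14 from A
Take 26 from B
Take 33 from B
Take 34 from B
Take 43 from B

Merged: [12, 14, 26, 33, 34, 43, 78, 88, 96]


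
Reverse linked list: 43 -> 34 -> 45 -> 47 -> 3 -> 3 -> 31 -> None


Step 1: curr=43, set curr.next=prev(None) | reversed so far: 43
Step 2: curr=34, set curr.next=prev(43) | reversed so far: 34 -> 43
Step 3: curr=45, set curr.next=prev(34) | reversed so far: 45 -> 34 -> 43
Step 4: curr=47, set curr.next=prev(45) | reversed so far: 47 -> 45 -> 34 -> 43
Step 5: curr=3, set curr.next=prev(47) | reversed so far: 3 -> 47 -> 45 -> 34 -> 43
Step 6: curr=3, set curr.next=prev(3) | reversed so far: 3 -> 3 -> 47 -> 45 -> 34 -> 43
Step 7: curr=31, set curr.next=prev(3) | reversed so far: 31 -> 3 -> 3 -> 47 -> 45 -> 34 -> 43

31 -> 3 -> 3 -> 47 -> 45 -> 34 -> 43 -> None


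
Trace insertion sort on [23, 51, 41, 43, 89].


Initial: [23, 51, 41, 43, 89]
Insert 51: [23, 51, 41, 43, 89]
Insert 41: [23, 41, 51, 43, 89]
Insert 43: [23, 41, 43, 51, 89]
Insert 89: [23, 41, 43, 51, 89]

Sorted: [23, 41, 43, 51, 89]


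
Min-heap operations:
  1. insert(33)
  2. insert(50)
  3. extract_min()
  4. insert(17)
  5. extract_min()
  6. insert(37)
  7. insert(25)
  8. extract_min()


insert(33) -> [33]
insert(50) -> [33, 50]
extract_min()->33, [50]
insert(17) -> [17, 50]
extract_min()->17, [50]
insert(37) -> [37, 50]
insert(25) -> [25, 50, 37]
extract_min()->25, [37, 50]

Final heap: [37, 50]


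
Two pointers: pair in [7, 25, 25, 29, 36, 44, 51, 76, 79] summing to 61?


lo=0(7)+hi=8(79)=86
lo=0(7)+hi=7(76)=83
lo=0(7)+hi=6(51)=58
lo=1(25)+hi=6(51)=76
lo=1(25)+hi=5(44)=69
lo=1(25)+hi=4(36)=61

Yes: 25+36=61


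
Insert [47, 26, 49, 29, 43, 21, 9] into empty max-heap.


Insert 47: [47]
Insert 26: [47, 26]
Insert 49: [49, 26, 47]
Insert 29: [49, 29, 47, 26]
Insert 43: [49, 43, 47, 26, 29]
Insert 21: [49, 43, 47, 26, 29, 21]
Insert 9: [49, 43, 47, 26, 29, 21, 9]

Final heap: [49, 43, 47, 26, 29, 21, 9]


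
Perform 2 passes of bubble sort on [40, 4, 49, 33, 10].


Initial: [40, 4, 49, 33, 10]
Pass 1: [4, 40, 33, 10, 49] (3 swaps)
Pass 2: [4, 33, 10, 40, 49] (2 swaps)

After 2 passes: [4, 33, 10, 40, 49]


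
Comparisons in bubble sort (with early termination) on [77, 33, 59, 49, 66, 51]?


Algorithm: bubble sort (with early termination)
Input: [77, 33, 59, 49, 66, 51]
Sorted: [33, 49, 51, 59, 66, 77]

14


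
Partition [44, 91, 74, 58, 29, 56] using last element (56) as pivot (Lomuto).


Pivot: 56
  44 <= 56: advance i (no swap)
  29 <= 56: swap -> [44, 29, 74, 58, 91, 56]
Place pivot at 2: [44, 29, 56, 58, 91, 74]

Partitioned: [44, 29, 56, 58, 91, 74]
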